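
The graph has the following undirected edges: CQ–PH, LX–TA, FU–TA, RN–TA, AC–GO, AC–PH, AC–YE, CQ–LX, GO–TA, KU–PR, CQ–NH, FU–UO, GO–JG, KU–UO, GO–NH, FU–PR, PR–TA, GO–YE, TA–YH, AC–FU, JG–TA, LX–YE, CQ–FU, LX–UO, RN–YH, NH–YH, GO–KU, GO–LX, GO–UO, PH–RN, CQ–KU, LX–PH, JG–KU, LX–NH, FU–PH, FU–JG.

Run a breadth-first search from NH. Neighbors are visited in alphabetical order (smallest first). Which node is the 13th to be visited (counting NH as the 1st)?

YE

Visit NH; enqueue CQ, GO, LX, YH → queue [CQ, GO, LX, YH]
Visit CQ; enqueue FU, KU, PH → queue [GO, LX, YH, FU, KU, PH]
Visit GO; enqueue AC, JG, TA, UO, YE → queue [LX, YH, FU, KU, PH, AC, JG, TA, UO, YE]
Visit LX → queue [YH, FU, KU, PH, AC, JG, TA, UO, YE]
Visit YH; enqueue RN → queue [FU, KU, PH, AC, JG, TA, UO, YE, RN]
Visit FU; enqueue PR → queue [KU, PH, AC, JG, TA, UO, YE, RN, PR]
Visit KU → queue [PH, AC, JG, TA, UO, YE, RN, PR]
Visit PH → queue [AC, JG, TA, UO, YE, RN, PR]
Visit AC → queue [JG, TA, UO, YE, RN, PR]
Visit JG → queue [TA, UO, YE, RN, PR]
Visit TA → queue [UO, YE, RN, PR]
Visit UO → queue [YE, RN, PR]
Visit YE → queue [RN, PR]
Visit RN → queue [PR]
Visit PR → queue []

Visit order: NH, CQ, GO, LX, YH, FU, KU, PH, AC, JG, TA, UO, YE, RN, PR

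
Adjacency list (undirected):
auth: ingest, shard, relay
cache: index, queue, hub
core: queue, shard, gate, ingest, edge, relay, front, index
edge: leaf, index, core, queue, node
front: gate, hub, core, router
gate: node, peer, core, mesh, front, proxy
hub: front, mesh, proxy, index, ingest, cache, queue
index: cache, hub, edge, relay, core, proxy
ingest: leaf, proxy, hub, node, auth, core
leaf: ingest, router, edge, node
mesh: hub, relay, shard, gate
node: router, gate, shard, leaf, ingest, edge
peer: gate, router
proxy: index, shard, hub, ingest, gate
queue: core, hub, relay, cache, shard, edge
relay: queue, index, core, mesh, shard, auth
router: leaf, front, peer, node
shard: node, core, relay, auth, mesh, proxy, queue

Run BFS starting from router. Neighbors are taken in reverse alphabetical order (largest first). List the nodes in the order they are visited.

router, peer, node, leaf, front, gate, shard, ingest, edge, hub, core, proxy, mesh, relay, queue, auth, index, cache

Visit router; enqueue peer, node, leaf, front → queue [peer, node, leaf, front]
Visit peer; enqueue gate → queue [node, leaf, front, gate]
Visit node; enqueue shard, ingest, edge → queue [leaf, front, gate, shard, ingest, edge]
Visit leaf → queue [front, gate, shard, ingest, edge]
Visit front; enqueue hub, core → queue [gate, shard, ingest, edge, hub, core]
Visit gate; enqueue proxy, mesh → queue [shard, ingest, edge, hub, core, proxy, mesh]
Visit shard; enqueue relay, queue, auth → queue [ingest, edge, hub, core, proxy, mesh, relay, queue, auth]
Visit ingest → queue [edge, hub, core, proxy, mesh, relay, queue, auth]
Visit edge; enqueue index → queue [hub, core, proxy, mesh, relay, queue, auth, index]
Visit hub; enqueue cache → queue [core, proxy, mesh, relay, queue, auth, index, cache]
Visit core → queue [proxy, mesh, relay, queue, auth, index, cache]
Visit proxy → queue [mesh, relay, queue, auth, index, cache]
Visit mesh → queue [relay, queue, auth, index, cache]
Visit relay → queue [queue, auth, index, cache]
Visit queue → queue [auth, index, cache]
Visit auth → queue [index, cache]
Visit index → queue [cache]
Visit cache → queue []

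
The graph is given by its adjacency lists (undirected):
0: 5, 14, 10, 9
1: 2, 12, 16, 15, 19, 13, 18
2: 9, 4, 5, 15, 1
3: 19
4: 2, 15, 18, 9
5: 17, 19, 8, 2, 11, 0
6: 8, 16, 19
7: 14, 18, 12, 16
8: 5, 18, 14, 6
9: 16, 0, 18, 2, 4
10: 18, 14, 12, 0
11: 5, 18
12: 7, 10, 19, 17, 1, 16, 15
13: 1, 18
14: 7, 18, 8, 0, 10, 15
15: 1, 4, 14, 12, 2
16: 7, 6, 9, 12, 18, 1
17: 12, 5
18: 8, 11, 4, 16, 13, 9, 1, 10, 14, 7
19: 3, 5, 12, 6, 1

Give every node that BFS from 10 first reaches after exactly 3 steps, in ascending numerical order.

2, 3, 6

Level 0: 10
Level 1: 0, 12, 14, 18
Level 2: 1, 4, 5, 7, 8, 9, 11, 13, 15, 16, 17, 19
Level 3: 2, 3, 6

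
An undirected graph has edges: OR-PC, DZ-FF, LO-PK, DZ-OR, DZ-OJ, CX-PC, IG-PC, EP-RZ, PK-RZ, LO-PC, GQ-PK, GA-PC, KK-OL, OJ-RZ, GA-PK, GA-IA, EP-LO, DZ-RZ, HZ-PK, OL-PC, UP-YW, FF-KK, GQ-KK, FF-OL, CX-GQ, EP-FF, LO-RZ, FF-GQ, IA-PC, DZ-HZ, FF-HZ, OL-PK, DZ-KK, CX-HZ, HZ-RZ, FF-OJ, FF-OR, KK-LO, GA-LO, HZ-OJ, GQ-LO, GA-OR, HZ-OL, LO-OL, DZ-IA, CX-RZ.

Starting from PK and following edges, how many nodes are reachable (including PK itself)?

BFS from PK visits: PK, GA, GQ, HZ, LO, OL, RZ, IA, OR, PC, CX, FF, KK, DZ, OJ, EP, IG
Reachable nodes: 17 of 19 total.

17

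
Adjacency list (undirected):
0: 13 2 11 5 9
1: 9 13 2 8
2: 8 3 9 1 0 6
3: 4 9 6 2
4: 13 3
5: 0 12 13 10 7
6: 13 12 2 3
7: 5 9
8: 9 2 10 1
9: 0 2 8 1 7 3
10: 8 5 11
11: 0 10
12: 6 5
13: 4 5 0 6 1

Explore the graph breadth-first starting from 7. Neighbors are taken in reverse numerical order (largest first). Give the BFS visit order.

7, 9, 5, 8, 3, 2, 1, 0, 13, 12, 10, 6, 4, 11

Visit 7; enqueue 9, 5 → queue [9, 5]
Visit 9; enqueue 8, 3, 2, 1, 0 → queue [5, 8, 3, 2, 1, 0]
Visit 5; enqueue 13, 12, 10 → queue [8, 3, 2, 1, 0, 13, 12, 10]
Visit 8 → queue [3, 2, 1, 0, 13, 12, 10]
Visit 3; enqueue 6, 4 → queue [2, 1, 0, 13, 12, 10, 6, 4]
Visit 2 → queue [1, 0, 13, 12, 10, 6, 4]
Visit 1 → queue [0, 13, 12, 10, 6, 4]
Visit 0; enqueue 11 → queue [13, 12, 10, 6, 4, 11]
Visit 13 → queue [12, 10, 6, 4, 11]
Visit 12 → queue [10, 6, 4, 11]
Visit 10 → queue [6, 4, 11]
Visit 6 → queue [4, 11]
Visit 4 → queue [11]
Visit 11 → queue []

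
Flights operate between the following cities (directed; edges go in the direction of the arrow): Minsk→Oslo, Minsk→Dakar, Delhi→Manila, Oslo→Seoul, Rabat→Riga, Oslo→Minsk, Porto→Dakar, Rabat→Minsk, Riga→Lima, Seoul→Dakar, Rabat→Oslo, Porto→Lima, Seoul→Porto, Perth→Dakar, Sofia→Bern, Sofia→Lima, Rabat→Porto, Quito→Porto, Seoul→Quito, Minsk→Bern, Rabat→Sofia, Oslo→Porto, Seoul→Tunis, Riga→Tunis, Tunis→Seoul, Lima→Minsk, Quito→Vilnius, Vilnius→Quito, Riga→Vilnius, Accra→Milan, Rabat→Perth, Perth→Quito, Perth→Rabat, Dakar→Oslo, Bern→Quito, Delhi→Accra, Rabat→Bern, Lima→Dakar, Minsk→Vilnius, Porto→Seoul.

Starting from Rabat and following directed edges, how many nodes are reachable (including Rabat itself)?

BFS from Rabat visits: Rabat, Bern, Minsk, Oslo, Perth, Porto, Riga, Sofia, Quito, Dakar, Vilnius, Seoul, Lima, Tunis
Reachable nodes: 14 of 18 total.

14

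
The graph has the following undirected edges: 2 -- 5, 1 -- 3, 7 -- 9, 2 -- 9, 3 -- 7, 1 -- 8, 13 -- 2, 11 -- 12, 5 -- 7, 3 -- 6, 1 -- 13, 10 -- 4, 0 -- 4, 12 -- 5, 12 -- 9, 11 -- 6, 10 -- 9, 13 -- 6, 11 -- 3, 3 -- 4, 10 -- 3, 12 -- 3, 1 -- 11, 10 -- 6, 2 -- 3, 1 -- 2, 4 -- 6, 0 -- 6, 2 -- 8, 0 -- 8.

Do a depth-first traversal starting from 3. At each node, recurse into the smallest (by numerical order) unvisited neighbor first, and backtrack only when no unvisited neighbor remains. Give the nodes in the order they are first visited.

Visit 3
3 → 1
1 → 2
2 → 5
5 → 7
7 → 9
9 → 10
10 → 4
4 → 0
0 → 6
6 → 11
11 → 12
6 → 13
0 → 8

3 -> 1 -> 2 -> 5 -> 7 -> 9 -> 10 -> 4 -> 0 -> 6 -> 11 -> 12 -> 13 -> 8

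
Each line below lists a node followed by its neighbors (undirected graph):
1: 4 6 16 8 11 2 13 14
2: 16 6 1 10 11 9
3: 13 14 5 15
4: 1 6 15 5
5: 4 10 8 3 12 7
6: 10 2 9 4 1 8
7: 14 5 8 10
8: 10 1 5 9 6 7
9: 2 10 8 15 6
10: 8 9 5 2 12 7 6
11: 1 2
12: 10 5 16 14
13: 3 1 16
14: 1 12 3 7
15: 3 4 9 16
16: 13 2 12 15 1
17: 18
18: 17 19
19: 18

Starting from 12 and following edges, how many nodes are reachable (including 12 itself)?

BFS from 12 visits: 12, 16, 14, 10, 5, 15, 13, 2, 1, 7, 3, 9, 8, 6, 4, 11
Reachable nodes: 16 of 19 total.

16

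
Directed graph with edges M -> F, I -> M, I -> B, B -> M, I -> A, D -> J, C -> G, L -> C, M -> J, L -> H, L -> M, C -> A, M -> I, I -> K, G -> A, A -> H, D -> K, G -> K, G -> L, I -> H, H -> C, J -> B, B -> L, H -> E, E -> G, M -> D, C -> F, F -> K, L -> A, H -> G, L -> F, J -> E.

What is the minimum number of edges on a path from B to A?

Level 0: B
Level 1: L, M
Level 2: A, C, D, F, H, I, J
Level 3: E, G, K
A first appears at level 2.

2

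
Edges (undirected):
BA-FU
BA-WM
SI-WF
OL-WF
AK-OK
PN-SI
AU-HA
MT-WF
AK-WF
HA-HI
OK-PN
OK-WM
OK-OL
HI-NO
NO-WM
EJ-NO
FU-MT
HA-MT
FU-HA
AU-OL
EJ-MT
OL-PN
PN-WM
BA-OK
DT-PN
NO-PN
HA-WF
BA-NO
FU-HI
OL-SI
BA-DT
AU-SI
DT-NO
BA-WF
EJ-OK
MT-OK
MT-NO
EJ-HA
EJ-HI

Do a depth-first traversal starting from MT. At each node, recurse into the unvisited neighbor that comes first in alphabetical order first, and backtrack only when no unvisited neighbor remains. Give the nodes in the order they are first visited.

Visit MT
MT → EJ
EJ → HA
HA → AU
AU → OL
OL → OK
OK → AK
AK → WF
WF → BA
BA → DT
DT → NO
NO → HI
HI → FU
NO → PN
PN → SI
PN → WM

MT → EJ → HA → AU → OL → OK → AK → WF → BA → DT → NO → HI → FU → PN → SI → WM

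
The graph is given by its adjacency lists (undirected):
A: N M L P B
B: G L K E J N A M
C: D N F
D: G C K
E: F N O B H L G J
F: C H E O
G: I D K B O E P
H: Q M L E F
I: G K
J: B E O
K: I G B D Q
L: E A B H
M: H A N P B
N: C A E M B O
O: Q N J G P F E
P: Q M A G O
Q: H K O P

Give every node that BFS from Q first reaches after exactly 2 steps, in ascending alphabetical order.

Level 0: Q
Level 1: H, K, O, P
Level 2: A, B, D, E, F, G, I, J, L, M, N
Level 3: C

A, B, D, E, F, G, I, J, L, M, N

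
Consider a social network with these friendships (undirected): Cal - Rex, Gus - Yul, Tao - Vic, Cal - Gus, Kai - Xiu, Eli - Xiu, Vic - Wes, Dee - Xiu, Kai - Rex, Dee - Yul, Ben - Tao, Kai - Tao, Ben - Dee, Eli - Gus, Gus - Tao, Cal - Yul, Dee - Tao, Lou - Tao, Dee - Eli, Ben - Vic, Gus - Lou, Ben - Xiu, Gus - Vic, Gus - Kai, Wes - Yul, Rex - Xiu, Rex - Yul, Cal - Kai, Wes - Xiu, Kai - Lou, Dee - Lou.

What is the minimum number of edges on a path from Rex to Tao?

Level 0: Rex
Level 1: Cal, Kai, Xiu, Yul
Level 2: Ben, Dee, Eli, Gus, Lou, Tao, Wes
Level 3: Vic
Tao first appears at level 2.

2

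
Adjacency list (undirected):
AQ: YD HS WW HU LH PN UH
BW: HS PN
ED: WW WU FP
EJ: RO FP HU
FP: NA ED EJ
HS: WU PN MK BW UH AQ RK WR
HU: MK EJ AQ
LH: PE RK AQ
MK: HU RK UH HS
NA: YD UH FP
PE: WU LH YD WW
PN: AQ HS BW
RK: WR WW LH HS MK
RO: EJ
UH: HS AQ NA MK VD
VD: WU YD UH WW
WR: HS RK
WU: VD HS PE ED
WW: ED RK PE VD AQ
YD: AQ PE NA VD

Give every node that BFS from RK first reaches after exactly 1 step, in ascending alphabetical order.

Level 0: RK
Level 1: HS, LH, MK, WR, WW
Level 2: AQ, BW, ED, HU, PE, PN, UH, VD, WU
Level 3: EJ, FP, NA, YD
Level 4: RO

HS, LH, MK, WR, WW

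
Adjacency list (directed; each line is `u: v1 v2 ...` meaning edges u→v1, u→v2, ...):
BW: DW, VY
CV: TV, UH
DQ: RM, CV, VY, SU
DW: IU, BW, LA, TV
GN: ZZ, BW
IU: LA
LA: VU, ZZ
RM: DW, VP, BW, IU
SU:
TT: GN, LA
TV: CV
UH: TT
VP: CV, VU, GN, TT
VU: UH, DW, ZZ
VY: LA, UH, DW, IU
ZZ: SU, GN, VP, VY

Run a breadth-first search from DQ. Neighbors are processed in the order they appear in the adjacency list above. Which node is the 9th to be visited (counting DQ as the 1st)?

IU

Visit DQ; enqueue RM, CV, VY, SU → queue [RM, CV, VY, SU]
Visit RM; enqueue DW, VP, BW, IU → queue [CV, VY, SU, DW, VP, BW, IU]
Visit CV; enqueue TV, UH → queue [VY, SU, DW, VP, BW, IU, TV, UH]
Visit VY; enqueue LA → queue [SU, DW, VP, BW, IU, TV, UH, LA]
Visit SU → queue [DW, VP, BW, IU, TV, UH, LA]
Visit DW → queue [VP, BW, IU, TV, UH, LA]
Visit VP; enqueue VU, GN, TT → queue [BW, IU, TV, UH, LA, VU, GN, TT]
Visit BW → queue [IU, TV, UH, LA, VU, GN, TT]
Visit IU → queue [TV, UH, LA, VU, GN, TT]
Visit TV → queue [UH, LA, VU, GN, TT]
Visit UH → queue [LA, VU, GN, TT]
Visit LA; enqueue ZZ → queue [VU, GN, TT, ZZ]
Visit VU → queue [GN, TT, ZZ]
Visit GN → queue [TT, ZZ]
Visit TT → queue [ZZ]
Visit ZZ → queue []

Visit order: DQ, RM, CV, VY, SU, DW, VP, BW, IU, TV, UH, LA, VU, GN, TT, ZZ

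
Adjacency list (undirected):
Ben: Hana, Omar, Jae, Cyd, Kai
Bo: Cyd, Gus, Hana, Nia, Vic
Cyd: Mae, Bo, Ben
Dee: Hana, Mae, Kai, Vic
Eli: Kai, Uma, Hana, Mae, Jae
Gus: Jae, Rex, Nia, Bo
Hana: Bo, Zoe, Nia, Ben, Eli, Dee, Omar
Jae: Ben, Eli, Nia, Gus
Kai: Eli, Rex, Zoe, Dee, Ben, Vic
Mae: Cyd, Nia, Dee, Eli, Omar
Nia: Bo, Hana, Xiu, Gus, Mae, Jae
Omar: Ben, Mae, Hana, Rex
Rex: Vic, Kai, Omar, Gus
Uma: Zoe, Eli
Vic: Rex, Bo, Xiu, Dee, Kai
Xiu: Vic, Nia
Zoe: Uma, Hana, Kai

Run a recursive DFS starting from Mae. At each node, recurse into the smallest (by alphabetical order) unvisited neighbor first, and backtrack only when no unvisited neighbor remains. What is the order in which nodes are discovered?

Visit Mae
Mae → Cyd
Cyd → Ben
Ben → Hana
Hana → Bo
Bo → Gus
Gus → Jae
Jae → Eli
Eli → Kai
Kai → Dee
Dee → Vic
Vic → Rex
Rex → Omar
Vic → Xiu
Xiu → Nia
Kai → Zoe
Zoe → Uma

Mae, Cyd, Ben, Hana, Bo, Gus, Jae, Eli, Kai, Dee, Vic, Rex, Omar, Xiu, Nia, Zoe, Uma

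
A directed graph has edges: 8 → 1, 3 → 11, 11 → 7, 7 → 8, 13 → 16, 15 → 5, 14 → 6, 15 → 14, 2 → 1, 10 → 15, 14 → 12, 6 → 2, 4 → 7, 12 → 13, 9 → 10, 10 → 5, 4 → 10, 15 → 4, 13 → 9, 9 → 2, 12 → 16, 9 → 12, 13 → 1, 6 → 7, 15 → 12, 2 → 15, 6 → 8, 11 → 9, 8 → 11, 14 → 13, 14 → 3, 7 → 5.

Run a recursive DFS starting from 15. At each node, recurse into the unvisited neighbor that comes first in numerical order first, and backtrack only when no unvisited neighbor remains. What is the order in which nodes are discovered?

Visit 15
15 → 4
4 → 7
7 → 5
7 → 8
8 → 1
8 → 11
11 → 9
9 → 2
9 → 10
9 → 12
12 → 13
13 → 16
15 → 14
14 → 3
14 → 6

15 → 4 → 7 → 5 → 8 → 1 → 11 → 9 → 2 → 10 → 12 → 13 → 16 → 14 → 3 → 6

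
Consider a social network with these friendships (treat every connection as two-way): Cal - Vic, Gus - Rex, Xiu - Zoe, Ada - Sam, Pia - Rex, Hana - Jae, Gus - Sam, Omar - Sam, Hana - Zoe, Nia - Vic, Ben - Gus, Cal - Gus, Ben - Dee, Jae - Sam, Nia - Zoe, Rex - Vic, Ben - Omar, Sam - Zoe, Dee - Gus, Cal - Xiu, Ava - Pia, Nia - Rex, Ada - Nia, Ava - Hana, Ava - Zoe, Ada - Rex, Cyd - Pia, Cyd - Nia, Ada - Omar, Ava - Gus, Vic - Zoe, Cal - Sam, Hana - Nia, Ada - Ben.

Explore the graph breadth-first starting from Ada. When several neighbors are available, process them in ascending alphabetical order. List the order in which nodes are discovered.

Ada Ben Nia Omar Rex Sam Dee Gus Cyd Hana Vic Zoe Pia Cal Jae Ava Xiu

Visit Ada; enqueue Ben, Nia, Omar, Rex, Sam → queue [Ben, Nia, Omar, Rex, Sam]
Visit Ben; enqueue Dee, Gus → queue [Nia, Omar, Rex, Sam, Dee, Gus]
Visit Nia; enqueue Cyd, Hana, Vic, Zoe → queue [Omar, Rex, Sam, Dee, Gus, Cyd, Hana, Vic, Zoe]
Visit Omar → queue [Rex, Sam, Dee, Gus, Cyd, Hana, Vic, Zoe]
Visit Rex; enqueue Pia → queue [Sam, Dee, Gus, Cyd, Hana, Vic, Zoe, Pia]
Visit Sam; enqueue Cal, Jae → queue [Dee, Gus, Cyd, Hana, Vic, Zoe, Pia, Cal, Jae]
Visit Dee → queue [Gus, Cyd, Hana, Vic, Zoe, Pia, Cal, Jae]
Visit Gus; enqueue Ava → queue [Cyd, Hana, Vic, Zoe, Pia, Cal, Jae, Ava]
Visit Cyd → queue [Hana, Vic, Zoe, Pia, Cal, Jae, Ava]
Visit Hana → queue [Vic, Zoe, Pia, Cal, Jae, Ava]
Visit Vic → queue [Zoe, Pia, Cal, Jae, Ava]
Visit Zoe; enqueue Xiu → queue [Pia, Cal, Jae, Ava, Xiu]
Visit Pia → queue [Cal, Jae, Ava, Xiu]
Visit Cal → queue [Jae, Ava, Xiu]
Visit Jae → queue [Ava, Xiu]
Visit Ava → queue [Xiu]
Visit Xiu → queue []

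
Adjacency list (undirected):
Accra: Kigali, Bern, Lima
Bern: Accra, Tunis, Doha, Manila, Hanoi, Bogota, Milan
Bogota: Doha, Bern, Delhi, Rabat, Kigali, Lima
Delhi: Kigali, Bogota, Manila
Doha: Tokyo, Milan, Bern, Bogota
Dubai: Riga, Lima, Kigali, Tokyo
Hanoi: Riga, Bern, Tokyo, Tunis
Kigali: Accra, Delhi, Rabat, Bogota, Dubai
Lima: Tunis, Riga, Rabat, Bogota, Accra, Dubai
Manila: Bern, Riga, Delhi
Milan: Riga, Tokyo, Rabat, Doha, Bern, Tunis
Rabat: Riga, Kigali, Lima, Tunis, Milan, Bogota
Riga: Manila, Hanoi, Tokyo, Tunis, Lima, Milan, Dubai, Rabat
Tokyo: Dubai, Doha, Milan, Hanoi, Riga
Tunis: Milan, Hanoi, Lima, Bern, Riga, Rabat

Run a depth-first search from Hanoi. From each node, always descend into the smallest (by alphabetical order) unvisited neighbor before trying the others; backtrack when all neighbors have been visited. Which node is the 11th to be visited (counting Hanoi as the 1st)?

Rabat

Visit Hanoi
Hanoi → Bern
Bern → Accra
Accra → Kigali
Kigali → Bogota
Bogota → Delhi
Delhi → Manila
Manila → Riga
Riga → Dubai
Dubai → Lima
Lima → Rabat
Rabat → Milan
Milan → Doha
Doha → Tokyo
Milan → Tunis

Visit order: Hanoi, Bern, Accra, Kigali, Bogota, Delhi, Manila, Riga, Dubai, Lima, Rabat, Milan, Doha, Tokyo, Tunis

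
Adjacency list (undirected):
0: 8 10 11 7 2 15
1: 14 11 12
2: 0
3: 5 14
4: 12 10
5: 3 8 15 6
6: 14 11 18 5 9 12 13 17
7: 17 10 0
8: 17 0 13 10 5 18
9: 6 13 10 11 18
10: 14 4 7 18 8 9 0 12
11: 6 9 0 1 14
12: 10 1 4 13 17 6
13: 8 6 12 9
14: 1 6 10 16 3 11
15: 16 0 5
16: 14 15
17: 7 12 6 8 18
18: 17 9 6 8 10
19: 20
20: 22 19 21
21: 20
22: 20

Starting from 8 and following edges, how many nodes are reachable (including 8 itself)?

BFS from 8 visits: 8, 17, 0, 13, 10, 5, 18, 7, 12, 6, 11, 2, 15, 9, 14, 4, 3, 1, 16
Reachable nodes: 19 of 23 total.

19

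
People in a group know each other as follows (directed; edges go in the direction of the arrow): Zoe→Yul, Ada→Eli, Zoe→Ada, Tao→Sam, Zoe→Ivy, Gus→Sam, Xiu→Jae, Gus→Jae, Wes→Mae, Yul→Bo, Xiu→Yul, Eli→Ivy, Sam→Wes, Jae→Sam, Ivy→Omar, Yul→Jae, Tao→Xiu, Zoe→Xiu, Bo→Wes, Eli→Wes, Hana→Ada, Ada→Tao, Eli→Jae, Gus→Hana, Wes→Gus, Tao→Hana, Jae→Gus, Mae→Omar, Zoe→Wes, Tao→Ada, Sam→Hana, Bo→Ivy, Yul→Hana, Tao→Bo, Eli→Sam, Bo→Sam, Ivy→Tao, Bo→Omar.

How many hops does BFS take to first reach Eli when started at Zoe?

Level 0: Zoe
Level 1: Ada, Ivy, Wes, Xiu, Yul
Level 2: Bo, Eli, Gus, Hana, Jae, Mae, Omar, Tao
Level 3: Sam
Eli first appears at level 2.

2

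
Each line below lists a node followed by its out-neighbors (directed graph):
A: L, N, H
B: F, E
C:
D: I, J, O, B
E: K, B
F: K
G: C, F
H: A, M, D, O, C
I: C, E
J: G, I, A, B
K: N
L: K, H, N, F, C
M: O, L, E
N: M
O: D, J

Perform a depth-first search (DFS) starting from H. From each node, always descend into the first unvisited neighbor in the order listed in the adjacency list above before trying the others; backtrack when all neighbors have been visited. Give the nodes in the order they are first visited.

H A L K N M O D I C E B F J G

Visit H
H → A
A → L
L → K
K → N
N → M
M → O
O → D
D → I
I → C
I → E
E → B
B → F
D → J
J → G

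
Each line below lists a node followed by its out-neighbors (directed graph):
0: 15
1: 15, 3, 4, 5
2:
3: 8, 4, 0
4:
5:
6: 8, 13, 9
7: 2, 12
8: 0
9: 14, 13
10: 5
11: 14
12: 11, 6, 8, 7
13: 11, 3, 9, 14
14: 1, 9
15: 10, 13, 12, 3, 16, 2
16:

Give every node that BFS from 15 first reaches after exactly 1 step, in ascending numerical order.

2, 3, 10, 12, 13, 16

Level 0: 15
Level 1: 2, 3, 10, 12, 13, 16
Level 2: 0, 4, 5, 6, 7, 8, 9, 11, 14
Level 3: 1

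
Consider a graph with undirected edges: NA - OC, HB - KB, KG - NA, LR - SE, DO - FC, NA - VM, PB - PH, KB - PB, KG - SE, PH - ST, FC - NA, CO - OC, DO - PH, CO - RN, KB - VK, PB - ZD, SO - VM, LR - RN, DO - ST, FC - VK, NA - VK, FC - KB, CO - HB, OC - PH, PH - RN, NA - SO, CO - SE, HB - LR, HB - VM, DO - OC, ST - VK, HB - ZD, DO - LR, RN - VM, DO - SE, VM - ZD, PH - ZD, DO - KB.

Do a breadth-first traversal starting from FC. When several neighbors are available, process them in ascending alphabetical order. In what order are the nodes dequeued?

FC -> DO -> KB -> NA -> VK -> LR -> OC -> PH -> SE -> ST -> HB -> PB -> KG -> SO -> VM -> RN -> CO -> ZD

Visit FC; enqueue DO, KB, NA, VK → queue [DO, KB, NA, VK]
Visit DO; enqueue LR, OC, PH, SE, ST → queue [KB, NA, VK, LR, OC, PH, SE, ST]
Visit KB; enqueue HB, PB → queue [NA, VK, LR, OC, PH, SE, ST, HB, PB]
Visit NA; enqueue KG, SO, VM → queue [VK, LR, OC, PH, SE, ST, HB, PB, KG, SO, VM]
Visit VK → queue [LR, OC, PH, SE, ST, HB, PB, KG, SO, VM]
Visit LR; enqueue RN → queue [OC, PH, SE, ST, HB, PB, KG, SO, VM, RN]
Visit OC; enqueue CO → queue [PH, SE, ST, HB, PB, KG, SO, VM, RN, CO]
Visit PH; enqueue ZD → queue [SE, ST, HB, PB, KG, SO, VM, RN, CO, ZD]
Visit SE → queue [ST, HB, PB, KG, SO, VM, RN, CO, ZD]
Visit ST → queue [HB, PB, KG, SO, VM, RN, CO, ZD]
Visit HB → queue [PB, KG, SO, VM, RN, CO, ZD]
Visit PB → queue [KG, SO, VM, RN, CO, ZD]
Visit KG → queue [SO, VM, RN, CO, ZD]
Visit SO → queue [VM, RN, CO, ZD]
Visit VM → queue [RN, CO, ZD]
Visit RN → queue [CO, ZD]
Visit CO → queue [ZD]
Visit ZD → queue []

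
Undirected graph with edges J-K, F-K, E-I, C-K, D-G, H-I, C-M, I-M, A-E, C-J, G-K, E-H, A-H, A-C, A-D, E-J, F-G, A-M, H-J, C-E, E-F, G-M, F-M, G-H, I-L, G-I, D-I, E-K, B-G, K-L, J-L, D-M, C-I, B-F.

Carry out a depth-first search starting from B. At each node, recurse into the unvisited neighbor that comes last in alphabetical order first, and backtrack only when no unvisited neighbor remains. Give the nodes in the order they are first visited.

B, G, M, I, L, K, J, H, E, F, C, A, D

Visit B
B → G
G → M
M → I
I → L
L → K
K → J
J → H
H → E
E → F
E → C
C → A
A → D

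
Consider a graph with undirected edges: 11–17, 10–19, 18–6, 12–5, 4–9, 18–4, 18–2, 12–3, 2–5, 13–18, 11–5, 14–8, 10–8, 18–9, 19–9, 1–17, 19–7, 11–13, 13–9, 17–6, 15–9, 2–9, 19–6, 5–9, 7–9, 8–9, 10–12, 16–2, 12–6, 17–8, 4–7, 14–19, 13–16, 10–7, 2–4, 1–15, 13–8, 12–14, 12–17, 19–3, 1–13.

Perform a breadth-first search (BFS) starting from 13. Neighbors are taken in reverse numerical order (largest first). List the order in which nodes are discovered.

13 18 16 11 9 8 1 6 4 2 17 5 19 15 7 14 10 12 3

Visit 13; enqueue 18, 16, 11, 9, 8, 1 → queue [18, 16, 11, 9, 8, 1]
Visit 18; enqueue 6, 4, 2 → queue [16, 11, 9, 8, 1, 6, 4, 2]
Visit 16 → queue [11, 9, 8, 1, 6, 4, 2]
Visit 11; enqueue 17, 5 → queue [9, 8, 1, 6, 4, 2, 17, 5]
Visit 9; enqueue 19, 15, 7 → queue [8, 1, 6, 4, 2, 17, 5, 19, 15, 7]
Visit 8; enqueue 14, 10 → queue [1, 6, 4, 2, 17, 5, 19, 15, 7, 14, 10]
Visit 1 → queue [6, 4, 2, 17, 5, 19, 15, 7, 14, 10]
Visit 6; enqueue 12 → queue [4, 2, 17, 5, 19, 15, 7, 14, 10, 12]
Visit 4 → queue [2, 17, 5, 19, 15, 7, 14, 10, 12]
Visit 2 → queue [17, 5, 19, 15, 7, 14, 10, 12]
Visit 17 → queue [5, 19, 15, 7, 14, 10, 12]
Visit 5 → queue [19, 15, 7, 14, 10, 12]
Visit 19; enqueue 3 → queue [15, 7, 14, 10, 12, 3]
Visit 15 → queue [7, 14, 10, 12, 3]
Visit 7 → queue [14, 10, 12, 3]
Visit 14 → queue [10, 12, 3]
Visit 10 → queue [12, 3]
Visit 12 → queue [3]
Visit 3 → queue []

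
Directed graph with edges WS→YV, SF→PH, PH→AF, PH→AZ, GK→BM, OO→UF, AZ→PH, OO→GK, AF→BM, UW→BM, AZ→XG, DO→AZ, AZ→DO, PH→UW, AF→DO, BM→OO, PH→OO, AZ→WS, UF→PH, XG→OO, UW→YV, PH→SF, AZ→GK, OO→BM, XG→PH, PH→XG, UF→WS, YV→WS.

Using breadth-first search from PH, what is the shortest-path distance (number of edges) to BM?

Level 0: PH
Level 1: AF, AZ, OO, SF, UW, XG
Level 2: BM, DO, GK, UF, WS, YV
BM first appears at level 2.

2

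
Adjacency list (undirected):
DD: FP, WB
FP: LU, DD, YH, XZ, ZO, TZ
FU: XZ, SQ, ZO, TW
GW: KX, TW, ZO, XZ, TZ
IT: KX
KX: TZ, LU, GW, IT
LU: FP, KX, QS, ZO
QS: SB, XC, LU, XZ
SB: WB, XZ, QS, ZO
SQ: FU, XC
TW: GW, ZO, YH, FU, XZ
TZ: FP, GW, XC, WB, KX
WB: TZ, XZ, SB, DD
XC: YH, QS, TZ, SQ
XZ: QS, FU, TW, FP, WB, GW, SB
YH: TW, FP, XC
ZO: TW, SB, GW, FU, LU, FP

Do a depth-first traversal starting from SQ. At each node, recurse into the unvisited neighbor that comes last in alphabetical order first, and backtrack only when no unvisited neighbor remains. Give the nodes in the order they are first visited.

Visit SQ
SQ → XC
XC → YH
YH → TW
TW → ZO
ZO → SB
SB → XZ
XZ → WB
WB → TZ
TZ → KX
KX → LU
LU → QS
LU → FP
FP → DD
KX → IT
KX → GW
XZ → FU

SQ → XC → YH → TW → ZO → SB → XZ → WB → TZ → KX → LU → QS → FP → DD → IT → GW → FU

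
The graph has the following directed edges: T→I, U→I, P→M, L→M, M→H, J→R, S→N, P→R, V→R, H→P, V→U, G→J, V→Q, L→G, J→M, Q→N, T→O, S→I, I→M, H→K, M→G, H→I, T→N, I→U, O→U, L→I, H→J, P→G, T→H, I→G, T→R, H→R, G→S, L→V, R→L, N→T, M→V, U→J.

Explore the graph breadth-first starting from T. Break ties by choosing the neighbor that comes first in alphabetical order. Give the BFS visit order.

T -> H -> I -> N -> O -> R -> J -> K -> P -> G -> M -> U -> L -> S -> V -> Q

Visit T; enqueue H, I, N, O, R → queue [H, I, N, O, R]
Visit H; enqueue J, K, P → queue [I, N, O, R, J, K, P]
Visit I; enqueue G, M, U → queue [N, O, R, J, K, P, G, M, U]
Visit N → queue [O, R, J, K, P, G, M, U]
Visit O → queue [R, J, K, P, G, M, U]
Visit R; enqueue L → queue [J, K, P, G, M, U, L]
Visit J → queue [K, P, G, M, U, L]
Visit K → queue [P, G, M, U, L]
Visit P → queue [G, M, U, L]
Visit G; enqueue S → queue [M, U, L, S]
Visit M; enqueue V → queue [U, L, S, V]
Visit U → queue [L, S, V]
Visit L → queue [S, V]
Visit S → queue [V]
Visit V; enqueue Q → queue [Q]
Visit Q → queue []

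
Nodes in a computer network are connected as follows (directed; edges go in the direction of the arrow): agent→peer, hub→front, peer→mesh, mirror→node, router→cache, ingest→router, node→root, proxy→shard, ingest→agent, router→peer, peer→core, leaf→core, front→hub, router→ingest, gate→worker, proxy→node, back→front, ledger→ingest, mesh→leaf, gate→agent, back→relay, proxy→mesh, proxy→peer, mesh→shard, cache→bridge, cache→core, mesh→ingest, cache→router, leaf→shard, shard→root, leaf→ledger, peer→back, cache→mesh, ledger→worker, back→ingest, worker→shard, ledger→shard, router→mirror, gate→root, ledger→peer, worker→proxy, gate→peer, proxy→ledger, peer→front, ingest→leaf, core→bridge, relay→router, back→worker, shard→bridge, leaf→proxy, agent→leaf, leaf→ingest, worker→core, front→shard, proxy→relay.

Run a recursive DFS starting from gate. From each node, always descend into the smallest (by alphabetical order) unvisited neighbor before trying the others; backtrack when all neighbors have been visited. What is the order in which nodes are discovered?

Visit gate
gate → agent
agent → leaf
leaf → core
core → bridge
leaf → ingest
ingest → router
router → cache
cache → mesh
mesh → shard
shard → root
router → mirror
mirror → node
router → peer
peer → back
back → front
front → hub
back → relay
back → worker
worker → proxy
proxy → ledger

gate → agent → leaf → core → bridge → ingest → router → cache → mesh → shard → root → mirror → node → peer → back → front → hub → relay → worker → proxy → ledger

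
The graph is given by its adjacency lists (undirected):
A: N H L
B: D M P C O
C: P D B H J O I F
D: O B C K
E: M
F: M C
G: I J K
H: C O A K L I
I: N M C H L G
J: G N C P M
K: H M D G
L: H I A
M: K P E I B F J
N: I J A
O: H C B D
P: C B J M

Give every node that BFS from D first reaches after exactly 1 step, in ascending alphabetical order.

Level 0: D
Level 1: B, C, K, O
Level 2: F, G, H, I, J, M, P
Level 3: A, E, L, N

B, C, K, O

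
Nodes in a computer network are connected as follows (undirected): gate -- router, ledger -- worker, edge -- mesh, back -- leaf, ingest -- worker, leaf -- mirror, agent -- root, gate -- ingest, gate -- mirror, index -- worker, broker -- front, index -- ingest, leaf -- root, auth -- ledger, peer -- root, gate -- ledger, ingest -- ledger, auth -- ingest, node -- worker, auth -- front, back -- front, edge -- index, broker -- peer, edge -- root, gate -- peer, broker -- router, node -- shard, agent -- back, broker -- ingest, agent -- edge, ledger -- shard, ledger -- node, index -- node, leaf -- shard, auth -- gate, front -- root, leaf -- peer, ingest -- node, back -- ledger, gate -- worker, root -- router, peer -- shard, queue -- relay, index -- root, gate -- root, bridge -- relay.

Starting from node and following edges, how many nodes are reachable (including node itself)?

BFS from node visits: node, index, ingest, ledger, shard, worker, edge, root, auth, broker, gate, back, leaf, peer, agent, mesh, front, router, mirror
Reachable nodes: 19 of 22 total.

19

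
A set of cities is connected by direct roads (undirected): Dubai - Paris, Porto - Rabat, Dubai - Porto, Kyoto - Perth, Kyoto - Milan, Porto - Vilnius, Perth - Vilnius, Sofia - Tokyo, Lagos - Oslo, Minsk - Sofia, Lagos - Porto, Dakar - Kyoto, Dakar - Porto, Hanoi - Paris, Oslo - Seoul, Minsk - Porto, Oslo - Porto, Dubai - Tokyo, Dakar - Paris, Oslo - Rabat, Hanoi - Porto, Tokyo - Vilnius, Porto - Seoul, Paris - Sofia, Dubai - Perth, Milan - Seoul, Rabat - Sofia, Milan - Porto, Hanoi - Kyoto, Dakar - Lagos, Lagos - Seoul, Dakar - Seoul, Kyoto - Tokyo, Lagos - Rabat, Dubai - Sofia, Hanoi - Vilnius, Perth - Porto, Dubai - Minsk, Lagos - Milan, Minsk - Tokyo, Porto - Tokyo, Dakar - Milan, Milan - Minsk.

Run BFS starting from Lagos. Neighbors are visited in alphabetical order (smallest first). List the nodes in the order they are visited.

Lagos, Dakar, Milan, Oslo, Porto, Rabat, Seoul, Kyoto, Paris, Minsk, Dubai, Hanoi, Perth, Tokyo, Vilnius, Sofia

Visit Lagos; enqueue Dakar, Milan, Oslo, Porto, Rabat, Seoul → queue [Dakar, Milan, Oslo, Porto, Rabat, Seoul]
Visit Dakar; enqueue Kyoto, Paris → queue [Milan, Oslo, Porto, Rabat, Seoul, Kyoto, Paris]
Visit Milan; enqueue Minsk → queue [Oslo, Porto, Rabat, Seoul, Kyoto, Paris, Minsk]
Visit Oslo → queue [Porto, Rabat, Seoul, Kyoto, Paris, Minsk]
Visit Porto; enqueue Dubai, Hanoi, Perth, Tokyo, Vilnius → queue [Rabat, Seoul, Kyoto, Paris, Minsk, Dubai, Hanoi, Perth, Tokyo, Vilnius]
Visit Rabat; enqueue Sofia → queue [Seoul, Kyoto, Paris, Minsk, Dubai, Hanoi, Perth, Tokyo, Vilnius, Sofia]
Visit Seoul → queue [Kyoto, Paris, Minsk, Dubai, Hanoi, Perth, Tokyo, Vilnius, Sofia]
Visit Kyoto → queue [Paris, Minsk, Dubai, Hanoi, Perth, Tokyo, Vilnius, Sofia]
Visit Paris → queue [Minsk, Dubai, Hanoi, Perth, Tokyo, Vilnius, Sofia]
Visit Minsk → queue [Dubai, Hanoi, Perth, Tokyo, Vilnius, Sofia]
Visit Dubai → queue [Hanoi, Perth, Tokyo, Vilnius, Sofia]
Visit Hanoi → queue [Perth, Tokyo, Vilnius, Sofia]
Visit Perth → queue [Tokyo, Vilnius, Sofia]
Visit Tokyo → queue [Vilnius, Sofia]
Visit Vilnius → queue [Sofia]
Visit Sofia → queue []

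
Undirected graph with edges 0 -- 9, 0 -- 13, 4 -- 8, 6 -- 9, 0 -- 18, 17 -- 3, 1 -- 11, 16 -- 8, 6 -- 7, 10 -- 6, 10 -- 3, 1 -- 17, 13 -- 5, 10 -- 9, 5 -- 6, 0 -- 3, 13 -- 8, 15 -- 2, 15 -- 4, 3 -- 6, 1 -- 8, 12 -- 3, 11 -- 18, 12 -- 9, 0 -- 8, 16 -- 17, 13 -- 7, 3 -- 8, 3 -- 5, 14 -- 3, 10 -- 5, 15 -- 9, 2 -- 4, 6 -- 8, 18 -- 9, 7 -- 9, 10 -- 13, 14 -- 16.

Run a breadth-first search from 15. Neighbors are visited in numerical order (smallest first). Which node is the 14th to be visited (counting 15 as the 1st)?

13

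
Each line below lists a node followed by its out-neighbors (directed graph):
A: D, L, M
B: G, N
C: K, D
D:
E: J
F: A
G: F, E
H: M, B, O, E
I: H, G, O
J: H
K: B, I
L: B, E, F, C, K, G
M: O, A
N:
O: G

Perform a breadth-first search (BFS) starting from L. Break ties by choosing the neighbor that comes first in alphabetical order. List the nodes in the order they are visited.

Visit L; enqueue B, C, E, F, G, K → queue [B, C, E, F, G, K]
Visit B; enqueue N → queue [C, E, F, G, K, N]
Visit C; enqueue D → queue [E, F, G, K, N, D]
Visit E; enqueue J → queue [F, G, K, N, D, J]
Visit F; enqueue A → queue [G, K, N, D, J, A]
Visit G → queue [K, N, D, J, A]
Visit K; enqueue I → queue [N, D, J, A, I]
Visit N → queue [D, J, A, I]
Visit D → queue [J, A, I]
Visit J; enqueue H → queue [A, I, H]
Visit A; enqueue M → queue [I, H, M]
Visit I; enqueue O → queue [H, M, O]
Visit H → queue [M, O]
Visit M → queue [O]
Visit O → queue []

L, B, C, E, F, G, K, N, D, J, A, I, H, M, O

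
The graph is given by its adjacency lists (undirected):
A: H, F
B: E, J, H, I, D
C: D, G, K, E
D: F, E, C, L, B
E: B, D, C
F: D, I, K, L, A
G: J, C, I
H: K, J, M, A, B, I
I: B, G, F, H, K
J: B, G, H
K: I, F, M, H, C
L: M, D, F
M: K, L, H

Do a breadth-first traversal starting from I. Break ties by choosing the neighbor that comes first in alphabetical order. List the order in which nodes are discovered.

Visit I; enqueue B, F, G, H, K → queue [B, F, G, H, K]
Visit B; enqueue D, E, J → queue [F, G, H, K, D, E, J]
Visit F; enqueue A, L → queue [G, H, K, D, E, J, A, L]
Visit G; enqueue C → queue [H, K, D, E, J, A, L, C]
Visit H; enqueue M → queue [K, D, E, J, A, L, C, M]
Visit K → queue [D, E, J, A, L, C, M]
Visit D → queue [E, J, A, L, C, M]
Visit E → queue [J, A, L, C, M]
Visit J → queue [A, L, C, M]
Visit A → queue [L, C, M]
Visit L → queue [C, M]
Visit C → queue [M]
Visit M → queue []

I, B, F, G, H, K, D, E, J, A, L, C, M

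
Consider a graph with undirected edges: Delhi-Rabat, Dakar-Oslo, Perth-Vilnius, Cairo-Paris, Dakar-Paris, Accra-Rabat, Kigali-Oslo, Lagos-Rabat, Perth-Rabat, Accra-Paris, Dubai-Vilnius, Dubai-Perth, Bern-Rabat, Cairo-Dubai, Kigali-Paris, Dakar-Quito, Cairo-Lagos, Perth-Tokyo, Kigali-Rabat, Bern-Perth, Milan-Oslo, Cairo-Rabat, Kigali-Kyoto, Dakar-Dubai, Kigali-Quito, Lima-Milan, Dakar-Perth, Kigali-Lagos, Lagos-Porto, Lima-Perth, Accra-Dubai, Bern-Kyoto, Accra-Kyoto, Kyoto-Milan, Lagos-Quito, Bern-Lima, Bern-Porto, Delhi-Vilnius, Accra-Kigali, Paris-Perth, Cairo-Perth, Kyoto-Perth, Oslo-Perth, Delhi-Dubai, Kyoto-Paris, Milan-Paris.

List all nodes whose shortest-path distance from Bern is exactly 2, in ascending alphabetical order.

Level 0: Bern
Level 1: Kyoto, Lima, Perth, Porto, Rabat
Level 2: Accra, Cairo, Dakar, Delhi, Dubai, Kigali, Lagos, Milan, Oslo, Paris, Tokyo, Vilnius
Level 3: Quito

Accra, Cairo, Dakar, Delhi, Dubai, Kigali, Lagos, Milan, Oslo, Paris, Tokyo, Vilnius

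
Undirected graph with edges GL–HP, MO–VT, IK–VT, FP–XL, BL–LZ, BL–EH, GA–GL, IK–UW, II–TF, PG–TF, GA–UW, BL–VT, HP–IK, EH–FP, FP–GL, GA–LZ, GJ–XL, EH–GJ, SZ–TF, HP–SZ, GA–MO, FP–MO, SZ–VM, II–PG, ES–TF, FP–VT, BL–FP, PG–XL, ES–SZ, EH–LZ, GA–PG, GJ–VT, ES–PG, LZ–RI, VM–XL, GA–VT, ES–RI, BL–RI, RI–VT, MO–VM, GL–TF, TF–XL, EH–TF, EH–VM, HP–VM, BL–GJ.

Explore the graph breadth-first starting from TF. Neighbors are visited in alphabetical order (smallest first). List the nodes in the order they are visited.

Visit TF; enqueue EH, ES, GL, II, PG, SZ, XL → queue [EH, ES, GL, II, PG, SZ, XL]
Visit EH; enqueue BL, FP, GJ, LZ, VM → queue [ES, GL, II, PG, SZ, XL, BL, FP, GJ, LZ, VM]
Visit ES; enqueue RI → queue [GL, II, PG, SZ, XL, BL, FP, GJ, LZ, VM, RI]
Visit GL; enqueue GA, HP → queue [II, PG, SZ, XL, BL, FP, GJ, LZ, VM, RI, GA, HP]
Visit II → queue [PG, SZ, XL, BL, FP, GJ, LZ, VM, RI, GA, HP]
Visit PG → queue [SZ, XL, BL, FP, GJ, LZ, VM, RI, GA, HP]
Visit SZ → queue [XL, BL, FP, GJ, LZ, VM, RI, GA, HP]
Visit XL → queue [BL, FP, GJ, LZ, VM, RI, GA, HP]
Visit BL; enqueue VT → queue [FP, GJ, LZ, VM, RI, GA, HP, VT]
Visit FP; enqueue MO → queue [GJ, LZ, VM, RI, GA, HP, VT, MO]
Visit GJ → queue [LZ, VM, RI, GA, HP, VT, MO]
Visit LZ → queue [VM, RI, GA, HP, VT, MO]
Visit VM → queue [RI, GA, HP, VT, MO]
Visit RI → queue [GA, HP, VT, MO]
Visit GA; enqueue UW → queue [HP, VT, MO, UW]
Visit HP; enqueue IK → queue [VT, MO, UW, IK]
Visit VT → queue [MO, UW, IK]
Visit MO → queue [UW, IK]
Visit UW → queue [IK]
Visit IK → queue []

TF → EH → ES → GL → II → PG → SZ → XL → BL → FP → GJ → LZ → VM → RI → GA → HP → VT → MO → UW → IK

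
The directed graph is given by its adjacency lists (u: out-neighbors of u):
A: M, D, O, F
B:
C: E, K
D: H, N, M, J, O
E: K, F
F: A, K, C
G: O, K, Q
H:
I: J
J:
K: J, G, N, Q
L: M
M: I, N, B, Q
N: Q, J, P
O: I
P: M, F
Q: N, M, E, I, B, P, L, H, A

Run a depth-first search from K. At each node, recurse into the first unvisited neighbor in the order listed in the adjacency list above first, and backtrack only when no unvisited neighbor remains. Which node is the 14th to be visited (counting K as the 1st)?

Visit K
K → J
K → G
G → O
O → I
G → Q
Q → N
N → P
P → M
M → B
P → F
F → A
A → D
D → H
F → C
C → E
Q → L

Visit order: K, J, G, O, I, Q, N, P, M, B, F, A, D, H, C, E, L

H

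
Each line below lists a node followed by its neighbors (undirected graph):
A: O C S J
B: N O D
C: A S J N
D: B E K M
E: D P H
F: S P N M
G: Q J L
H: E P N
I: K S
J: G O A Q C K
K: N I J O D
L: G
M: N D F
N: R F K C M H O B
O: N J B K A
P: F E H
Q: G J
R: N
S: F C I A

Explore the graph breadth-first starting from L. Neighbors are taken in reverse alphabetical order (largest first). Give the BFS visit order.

Visit L; enqueue G → queue [G]
Visit G; enqueue Q, J → queue [Q, J]
Visit Q → queue [J]
Visit J; enqueue O, K, C, A → queue [O, K, C, A]
Visit O; enqueue N, B → queue [K, C, A, N, B]
Visit K; enqueue I, D → queue [C, A, N, B, I, D]
Visit C; enqueue S → queue [A, N, B, I, D, S]
Visit A → queue [N, B, I, D, S]
Visit N; enqueue R, M, H, F → queue [B, I, D, S, R, M, H, F]
Visit B → queue [I, D, S, R, M, H, F]
Visit I → queue [D, S, R, M, H, F]
Visit D; enqueue E → queue [S, R, M, H, F, E]
Visit S → queue [R, M, H, F, E]
Visit R → queue [M, H, F, E]
Visit M → queue [H, F, E]
Visit H; enqueue P → queue [F, E, P]
Visit F → queue [E, P]
Visit E → queue [P]
Visit P → queue []

L → G → Q → J → O → K → C → A → N → B → I → D → S → R → M → H → F → E → P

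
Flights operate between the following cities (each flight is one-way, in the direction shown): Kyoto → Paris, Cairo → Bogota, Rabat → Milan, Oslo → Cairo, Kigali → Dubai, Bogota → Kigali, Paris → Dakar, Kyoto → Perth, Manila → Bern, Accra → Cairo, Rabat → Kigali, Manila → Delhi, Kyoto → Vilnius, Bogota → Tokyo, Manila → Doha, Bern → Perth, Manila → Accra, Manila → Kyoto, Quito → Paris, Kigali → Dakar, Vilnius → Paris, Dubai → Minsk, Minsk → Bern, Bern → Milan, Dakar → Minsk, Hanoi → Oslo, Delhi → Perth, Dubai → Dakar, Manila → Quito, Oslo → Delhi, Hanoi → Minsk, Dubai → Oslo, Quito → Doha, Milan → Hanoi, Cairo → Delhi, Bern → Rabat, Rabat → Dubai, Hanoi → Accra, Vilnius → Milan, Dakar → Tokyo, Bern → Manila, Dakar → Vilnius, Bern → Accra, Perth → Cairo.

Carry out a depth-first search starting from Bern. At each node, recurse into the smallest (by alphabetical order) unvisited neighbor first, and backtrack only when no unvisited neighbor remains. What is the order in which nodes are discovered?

Bern, Accra, Cairo, Bogota, Kigali, Dakar, Minsk, Tokyo, Vilnius, Milan, Hanoi, Oslo, Delhi, Perth, Paris, Dubai, Manila, Doha, Kyoto, Quito, Rabat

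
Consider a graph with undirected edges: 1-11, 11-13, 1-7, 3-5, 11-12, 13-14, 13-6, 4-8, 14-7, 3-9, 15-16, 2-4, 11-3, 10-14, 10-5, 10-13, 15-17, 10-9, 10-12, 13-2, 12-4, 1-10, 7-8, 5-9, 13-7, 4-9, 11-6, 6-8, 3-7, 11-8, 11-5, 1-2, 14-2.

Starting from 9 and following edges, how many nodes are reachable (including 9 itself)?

14

BFS from 9 visits: 9, 3, 4, 5, 10, 7, 11, 2, 8, 12, 1, 13, 14, 6
Reachable nodes: 14 of 17 total.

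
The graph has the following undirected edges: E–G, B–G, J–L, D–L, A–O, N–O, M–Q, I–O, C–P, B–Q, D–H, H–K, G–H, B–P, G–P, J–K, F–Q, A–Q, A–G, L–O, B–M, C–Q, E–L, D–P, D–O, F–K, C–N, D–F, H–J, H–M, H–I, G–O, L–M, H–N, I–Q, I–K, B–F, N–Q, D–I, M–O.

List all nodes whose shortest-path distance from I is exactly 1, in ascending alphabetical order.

Level 0: I
Level 1: D, H, K, O, Q
Level 2: A, B, C, F, G, J, L, M, N, P
Level 3: E

D, H, K, O, Q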